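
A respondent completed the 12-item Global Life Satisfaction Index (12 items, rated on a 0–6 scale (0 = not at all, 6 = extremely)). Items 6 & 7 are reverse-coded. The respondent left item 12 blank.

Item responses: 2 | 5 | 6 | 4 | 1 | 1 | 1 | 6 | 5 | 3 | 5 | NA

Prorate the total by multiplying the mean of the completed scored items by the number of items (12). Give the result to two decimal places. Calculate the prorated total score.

51.27

Reverse-coded (reversed = (0+6) − raw = 6 − raw):
  item 6: 6 − 1 = 5
  item 7: 6 − 1 = 5
Completed scored items (11 of 12): 2, 5, 6, 4, 1, 5, 5, 6, 5, 3, 5; sum = 47.
Person mean = 47 / 11 ≈ 4.2727
Prorated total = (47 / 11) × 12 = 51.27 (to 2 dp)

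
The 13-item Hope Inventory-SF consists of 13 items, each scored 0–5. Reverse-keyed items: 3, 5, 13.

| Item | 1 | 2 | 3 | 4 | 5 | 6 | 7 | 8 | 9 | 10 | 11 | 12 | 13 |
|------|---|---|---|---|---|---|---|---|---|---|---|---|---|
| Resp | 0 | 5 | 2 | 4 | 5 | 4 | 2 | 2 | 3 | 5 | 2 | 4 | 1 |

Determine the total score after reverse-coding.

Reversing items 3, 5, and 13 with 5 − raw:
Total = 0 + 5 + (5−2) + 4 + (5−5) + 4 + 2 + 2 + 3 + 5 + 2 + 4 + (5−1)
      = 0 + 5 + 3 + 4 + 0 + 4 + 2 + 2 + 3 + 5 + 2 + 4 + 4 = 38

38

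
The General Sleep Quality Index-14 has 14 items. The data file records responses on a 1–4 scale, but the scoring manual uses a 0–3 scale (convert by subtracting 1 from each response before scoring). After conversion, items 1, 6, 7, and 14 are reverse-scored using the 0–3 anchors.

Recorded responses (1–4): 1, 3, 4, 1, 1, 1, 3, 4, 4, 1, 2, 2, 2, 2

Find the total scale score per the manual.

Convert to 0–3: 0, 2, 3, 0, 0, 0, 2, 3, 3, 0, 1, 1, 1, 1
Reverse-coded (reverse-coded value = 3 − response):
  item 1: 3 − 0 = 3
  item 6: 3 − 0 = 3
  item 7: 3 − 2 = 1
  item 14: 3 − 1 = 2
Scored: 3, 2, 3, 0, 0, 3, 1, 3, 3, 0, 1, 1, 1, 2
Total = 23

23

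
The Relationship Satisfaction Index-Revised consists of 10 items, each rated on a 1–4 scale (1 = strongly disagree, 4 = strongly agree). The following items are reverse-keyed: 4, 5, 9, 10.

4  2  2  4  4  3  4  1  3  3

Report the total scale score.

Raw sum = 30. Reverse-keyed items: 4, 5, 9, 10; their raw sum = 14.
Each reversal replaces raw with 5 − raw, changing the total by 5 − 2·raw per item.
Total = 30 + 4·5 − 2·14 = 30 + 20 − 28 = 22

22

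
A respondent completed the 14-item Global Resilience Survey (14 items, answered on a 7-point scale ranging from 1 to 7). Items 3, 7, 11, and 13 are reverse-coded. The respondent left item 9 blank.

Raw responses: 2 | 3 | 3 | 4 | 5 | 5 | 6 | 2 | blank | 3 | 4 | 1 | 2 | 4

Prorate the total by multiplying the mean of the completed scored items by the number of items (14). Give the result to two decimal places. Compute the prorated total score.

Reverse-coded (reverse-coded value = 8 − response):
  item 3: 8 − 3 = 5
  item 7: 8 − 6 = 2
  item 11: 8 − 4 = 4
  item 13: 8 − 2 = 6
Completed scored items (13 of 14): 2, 3, 5, 4, 5, 5, 2, 2, 3, 4, 1, 6, 4; sum = 46.
Person mean = 46 / 13 ≈ 3.5385
Prorated total = (46 / 13) × 14 = 49.54 (to 2 dp)

49.54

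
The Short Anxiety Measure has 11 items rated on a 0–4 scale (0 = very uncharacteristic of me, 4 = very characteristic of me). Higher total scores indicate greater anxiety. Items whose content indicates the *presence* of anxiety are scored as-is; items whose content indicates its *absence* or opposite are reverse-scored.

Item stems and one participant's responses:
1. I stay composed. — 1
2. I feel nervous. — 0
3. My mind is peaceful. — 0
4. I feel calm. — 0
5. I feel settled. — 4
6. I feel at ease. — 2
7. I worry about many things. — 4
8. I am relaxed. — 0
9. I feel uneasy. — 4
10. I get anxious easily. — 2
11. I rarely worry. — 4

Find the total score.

Items 1, 3, 4, 5, 6, 8, 11 describe the absence/opposite of anxiety → reverse-score.
on a 0–4 scale, reversed = 4 − raw.
  item 1: 4 − 1 = 3
  item 2: 0
  item 3: 4 − 0 = 4
  item 4: 4 − 0 = 4
  item 5: 4 − 4 = 0
  item 6: 4 − 2 = 2
  item 7: 4
  item 8: 4 − 0 = 4
  item 9: 4
  item 10: 2
  item 11: 4 − 4 = 0
Total = 3 + 0 + 4 + 4 + 0 + 2 + 4 + 4 + 4 + 2 + 0 = 27

27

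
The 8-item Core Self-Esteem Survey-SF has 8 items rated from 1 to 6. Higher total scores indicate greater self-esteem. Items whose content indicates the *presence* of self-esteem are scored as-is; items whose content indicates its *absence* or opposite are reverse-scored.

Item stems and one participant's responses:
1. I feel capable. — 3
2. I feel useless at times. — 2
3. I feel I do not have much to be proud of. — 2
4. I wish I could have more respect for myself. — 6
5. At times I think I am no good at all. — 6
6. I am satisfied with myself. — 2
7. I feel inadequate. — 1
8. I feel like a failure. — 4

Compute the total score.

Items 2, 3, 4, 5, 7, 8 describe the absence/opposite of self-esteem → reverse-score.
reverse-coded value = 7 − response.
  item 1: 3
  item 2: 7 − 2 = 5
  item 3: 7 − 2 = 5
  item 4: 7 − 6 = 1
  item 5: 7 − 6 = 1
  item 6: 2
  item 7: 7 − 1 = 6
  item 8: 7 − 4 = 3
Total = 3 + 5 + 5 + 1 + 1 + 2 + 6 + 3 = 26

26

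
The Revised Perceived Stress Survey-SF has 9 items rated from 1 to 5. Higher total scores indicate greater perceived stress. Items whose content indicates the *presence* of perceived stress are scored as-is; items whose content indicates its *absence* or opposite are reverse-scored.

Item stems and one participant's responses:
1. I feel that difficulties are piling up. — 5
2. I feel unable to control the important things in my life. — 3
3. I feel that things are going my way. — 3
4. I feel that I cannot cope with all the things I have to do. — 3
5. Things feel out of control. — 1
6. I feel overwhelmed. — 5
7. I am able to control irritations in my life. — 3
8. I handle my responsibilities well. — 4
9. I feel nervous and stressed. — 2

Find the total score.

Items 3, 7, 8 describe the absence/opposite of perceived stress → reverse-score.
on a 1–5 scale, reversed = 6 − raw.
  item 1: 5
  item 2: 3
  item 3: 6 − 3 = 3
  item 4: 3
  item 5: 1
  item 6: 5
  item 7: 6 − 3 = 3
  item 8: 6 − 4 = 2
  item 9: 2
Total = 5 + 3 + 3 + 3 + 1 + 5 + 3 + 2 + 2 = 27

27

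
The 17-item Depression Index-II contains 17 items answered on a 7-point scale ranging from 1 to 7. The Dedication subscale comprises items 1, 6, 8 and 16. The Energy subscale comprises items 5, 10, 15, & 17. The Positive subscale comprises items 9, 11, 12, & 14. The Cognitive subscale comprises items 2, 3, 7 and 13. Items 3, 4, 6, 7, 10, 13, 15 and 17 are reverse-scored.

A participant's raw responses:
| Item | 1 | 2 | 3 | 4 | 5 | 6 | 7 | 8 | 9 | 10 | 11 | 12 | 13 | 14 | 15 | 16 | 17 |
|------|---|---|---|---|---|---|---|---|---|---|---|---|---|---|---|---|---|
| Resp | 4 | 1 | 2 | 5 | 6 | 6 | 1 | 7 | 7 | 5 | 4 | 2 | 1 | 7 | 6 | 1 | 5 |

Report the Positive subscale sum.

Positive items: 9, 11, 12, 14.
  item 9: 7
  item 11: 4
  item 12: 2
  item 14: 7
Sum = 7 + 4 + 2 + 7 = 20

20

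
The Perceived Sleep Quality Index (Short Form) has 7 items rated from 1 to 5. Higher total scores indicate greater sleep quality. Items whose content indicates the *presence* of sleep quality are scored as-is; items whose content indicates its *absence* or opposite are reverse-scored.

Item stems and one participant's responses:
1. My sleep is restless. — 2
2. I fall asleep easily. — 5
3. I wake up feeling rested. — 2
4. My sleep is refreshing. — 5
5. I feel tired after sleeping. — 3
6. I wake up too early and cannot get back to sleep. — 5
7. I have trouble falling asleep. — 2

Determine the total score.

24

Items 1, 5, 6, 7 describe the absence/opposite of sleep quality → reverse-score.
reversed = (1+5) − raw = 6 − raw.
  item 1: 6 − 2 = 4
  item 2: 5
  item 3: 2
  item 4: 5
  item 5: 6 − 3 = 3
  item 6: 6 − 5 = 1
  item 7: 6 − 2 = 4
Total = 4 + 5 + 2 + 5 + 3 + 1 + 4 = 24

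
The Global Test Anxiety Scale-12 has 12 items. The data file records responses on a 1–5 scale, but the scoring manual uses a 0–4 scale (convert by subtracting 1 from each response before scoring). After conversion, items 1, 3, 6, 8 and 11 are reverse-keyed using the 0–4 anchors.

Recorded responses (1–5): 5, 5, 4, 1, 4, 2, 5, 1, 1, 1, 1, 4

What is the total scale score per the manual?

Convert to 0–4: 4, 4, 3, 0, 3, 1, 4, 0, 0, 0, 0, 3
Reverse-coded (on a 0–4 scale, reversed = 4 − raw):
  item 1: 4 − 4 = 0
  item 3: 4 − 3 = 1
  item 6: 4 − 1 = 3
  item 8: 4 − 0 = 4
  item 11: 4 − 0 = 4
Scored: 0, 4, 1, 0, 3, 3, 4, 4, 0, 0, 4, 3
Total = 26

26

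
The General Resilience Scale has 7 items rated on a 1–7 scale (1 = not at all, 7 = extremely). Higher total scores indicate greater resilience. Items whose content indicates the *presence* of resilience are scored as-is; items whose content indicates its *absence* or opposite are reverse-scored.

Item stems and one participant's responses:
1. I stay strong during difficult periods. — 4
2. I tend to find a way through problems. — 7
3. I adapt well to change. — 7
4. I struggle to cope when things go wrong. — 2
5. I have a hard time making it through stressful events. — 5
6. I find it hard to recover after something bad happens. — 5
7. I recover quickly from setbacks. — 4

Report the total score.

Items 4, 5, 6 describe the absence/opposite of resilience → reverse-score.
on a 1–7 scale, reversed = 8 − raw.
  item 1: 4
  item 2: 7
  item 3: 7
  item 4: 8 − 2 = 6
  item 5: 8 − 5 = 3
  item 6: 8 − 5 = 3
  item 7: 4
Total = 4 + 7 + 7 + 6 + 3 + 3 + 4 = 34

34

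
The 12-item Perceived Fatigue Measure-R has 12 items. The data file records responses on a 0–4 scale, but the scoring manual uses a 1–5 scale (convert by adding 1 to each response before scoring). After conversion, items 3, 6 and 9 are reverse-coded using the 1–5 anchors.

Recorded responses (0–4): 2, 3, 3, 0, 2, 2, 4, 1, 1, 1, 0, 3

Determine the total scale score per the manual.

Convert to 1–5: 3, 4, 4, 1, 3, 3, 5, 2, 2, 2, 1, 4
Reverse-coded (reversed = (1+5) − raw = 6 − raw):
  item 3: 6 − 4 = 2
  item 6: 6 − 3 = 3
  item 9: 6 − 2 = 4
Scored: 3, 4, 2, 1, 3, 3, 5, 2, 4, 2, 1, 4
Total = 34

34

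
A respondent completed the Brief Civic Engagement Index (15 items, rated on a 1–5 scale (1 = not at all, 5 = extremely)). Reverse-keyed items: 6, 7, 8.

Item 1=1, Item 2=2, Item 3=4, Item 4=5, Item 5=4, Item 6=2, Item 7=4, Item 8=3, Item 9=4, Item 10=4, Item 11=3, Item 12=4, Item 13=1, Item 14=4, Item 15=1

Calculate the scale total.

Reverse-coded items (reversed = (1+5) − raw = 6 − raw):
  item 6: 6 − 2 = 4
  item 7: 6 − 4 = 2
  item 8: 6 − 3 = 3
After reverse-coding: 1, 2, 4, 5, 4, 4, 2, 3, 4, 4, 3, 4, 1, 4, 1
Total = 1 + 2 + 4 + 5 + 4 + 4 + 2 + 3 + 4 + 4 + 3 + 4 + 1 + 4 + 1 = 46

46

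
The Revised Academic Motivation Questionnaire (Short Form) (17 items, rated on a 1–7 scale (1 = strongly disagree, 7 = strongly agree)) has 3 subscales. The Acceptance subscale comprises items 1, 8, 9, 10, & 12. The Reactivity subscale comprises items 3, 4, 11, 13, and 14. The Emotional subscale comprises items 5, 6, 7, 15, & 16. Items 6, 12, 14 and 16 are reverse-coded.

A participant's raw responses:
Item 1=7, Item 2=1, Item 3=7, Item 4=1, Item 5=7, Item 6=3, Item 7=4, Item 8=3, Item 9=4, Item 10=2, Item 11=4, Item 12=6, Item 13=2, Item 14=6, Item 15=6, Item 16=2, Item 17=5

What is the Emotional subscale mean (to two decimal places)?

5.60

Emotional items: 5, 6, 7, 15, 16.
Of these, items 6 and 16 are reverse-coded; reverse-coded value = 8 − response.
  item 5: 7
  item 6: 8 − 3 = 5
  item 7: 4
  item 15: 6
  item 16: 8 − 2 = 6
Sum = 7 + 5 + 4 + 6 + 6 = 28
Mean = 28 / 5 = 5.60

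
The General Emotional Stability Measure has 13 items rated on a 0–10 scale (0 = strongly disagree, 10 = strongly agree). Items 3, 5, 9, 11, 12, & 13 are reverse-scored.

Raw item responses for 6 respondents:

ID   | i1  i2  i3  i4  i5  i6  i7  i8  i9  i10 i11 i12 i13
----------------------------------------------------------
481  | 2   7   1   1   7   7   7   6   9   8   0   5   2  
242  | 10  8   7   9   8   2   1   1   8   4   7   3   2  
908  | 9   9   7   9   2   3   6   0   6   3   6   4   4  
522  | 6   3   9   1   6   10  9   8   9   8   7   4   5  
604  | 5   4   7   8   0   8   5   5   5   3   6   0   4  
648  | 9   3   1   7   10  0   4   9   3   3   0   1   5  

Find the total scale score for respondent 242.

Respondent 242 raw: 10, 8, 7, 9, 8, 2, 1, 1, 8, 4, 7, 3, 2.
Reverse-coded (on a 0–10 scale, reversed = 10 − raw):
  item 1: 10
  item 2: 8
  item 3: 10 − 7 = 3
  item 4: 9
  item 5: 10 − 8 = 2
  item 6: 2
  item 7: 1
  item 8: 1
  item 9: 10 − 8 = 2
  item 10: 4
  item 11: 10 − 7 = 3
  item 12: 10 − 3 = 7
  item 13: 10 − 2 = 8
Sum = 10 + 8 + 3 + 9 + 2 + 2 + 1 + 1 + 2 + 4 + 3 + 7 + 8 = 60

60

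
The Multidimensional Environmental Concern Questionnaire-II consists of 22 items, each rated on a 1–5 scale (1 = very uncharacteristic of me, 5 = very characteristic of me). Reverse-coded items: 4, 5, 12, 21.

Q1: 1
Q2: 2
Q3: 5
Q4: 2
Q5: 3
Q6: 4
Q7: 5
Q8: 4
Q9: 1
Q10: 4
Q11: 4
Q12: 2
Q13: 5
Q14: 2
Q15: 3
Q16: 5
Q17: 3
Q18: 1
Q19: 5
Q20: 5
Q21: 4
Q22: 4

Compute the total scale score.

76

Reversing items 4, 5, 12, and 21 with 6 − raw:
Total = 1 + 2 + 5 + (6−2) + (6−3) + 4 + 5 + 4 + 1 + 4 + 4 + (6−2) + 5 + 2 + 3 + 5 + 3 + 1 + 5 + 5 + (6−4) + 4
      = 1 + 2 + 5 + 4 + 3 + 4 + 5 + 4 + 1 + 4 + 4 + 4 + 5 + 2 + 3 + 5 + 3 + 1 + 5 + 5 + 2 + 4 = 76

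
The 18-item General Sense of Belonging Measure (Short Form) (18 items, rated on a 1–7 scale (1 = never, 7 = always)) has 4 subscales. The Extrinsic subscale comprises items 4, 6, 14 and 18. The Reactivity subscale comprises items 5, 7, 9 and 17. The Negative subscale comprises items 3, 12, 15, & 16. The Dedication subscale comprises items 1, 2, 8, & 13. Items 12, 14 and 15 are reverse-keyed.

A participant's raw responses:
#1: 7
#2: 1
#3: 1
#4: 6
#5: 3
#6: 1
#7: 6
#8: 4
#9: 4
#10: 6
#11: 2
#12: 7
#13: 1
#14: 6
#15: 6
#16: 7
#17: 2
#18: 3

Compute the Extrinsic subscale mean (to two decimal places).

Extrinsic items: 4, 6, 14, 18.
Of these, item 14 is reverse-keyed; on a 1–7 scale, reversed = 8 − raw.
  item 4: 6
  item 6: 1
  item 14: 8 − 6 = 2
  item 18: 3
Sum = 6 + 1 + 2 + 3 = 12
Mean = 12 / 4 = 3.00

3.00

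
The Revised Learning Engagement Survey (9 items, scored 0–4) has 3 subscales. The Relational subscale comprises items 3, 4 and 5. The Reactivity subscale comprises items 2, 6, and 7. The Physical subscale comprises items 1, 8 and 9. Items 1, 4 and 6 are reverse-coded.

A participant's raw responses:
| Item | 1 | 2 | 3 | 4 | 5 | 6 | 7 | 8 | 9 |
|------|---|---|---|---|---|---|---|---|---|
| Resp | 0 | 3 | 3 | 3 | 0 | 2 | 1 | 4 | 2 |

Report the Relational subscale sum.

4

Relational items: 3, 4, 5.
Of these, item 4 is reverse-coded; reverse-coded value = 4 − response.
  item 3: 3
  item 4: 4 − 3 = 1
  item 5: 0
Sum = 3 + 1 + 0 = 4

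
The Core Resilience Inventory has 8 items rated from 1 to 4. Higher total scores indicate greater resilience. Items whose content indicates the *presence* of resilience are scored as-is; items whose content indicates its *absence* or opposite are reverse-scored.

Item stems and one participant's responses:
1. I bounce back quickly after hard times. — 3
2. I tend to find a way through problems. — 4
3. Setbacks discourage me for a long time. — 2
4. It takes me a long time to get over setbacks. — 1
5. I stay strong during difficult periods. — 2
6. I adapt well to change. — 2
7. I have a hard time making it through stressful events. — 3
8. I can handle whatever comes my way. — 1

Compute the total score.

Items 3, 4, 7 describe the absence/opposite of resilience → reverse-score.
on a 1–4 scale, reversed = 5 − raw.
  item 1: 3
  item 2: 4
  item 3: 5 − 2 = 3
  item 4: 5 − 1 = 4
  item 5: 2
  item 6: 2
  item 7: 5 − 3 = 2
  item 8: 1
Total = 3 + 4 + 3 + 4 + 2 + 2 + 2 + 1 = 21

21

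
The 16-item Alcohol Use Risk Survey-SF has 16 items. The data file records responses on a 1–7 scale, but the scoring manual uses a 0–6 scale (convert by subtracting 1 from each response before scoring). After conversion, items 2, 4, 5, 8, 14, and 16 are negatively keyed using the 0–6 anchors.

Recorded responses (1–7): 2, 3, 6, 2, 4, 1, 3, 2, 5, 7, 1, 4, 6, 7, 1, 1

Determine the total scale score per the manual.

Convert to 0–6: 1, 2, 5, 1, 3, 0, 2, 1, 4, 6, 0, 3, 5, 6, 0, 0
Reverse-coded (on a 0–6 scale, reversed = 6 − raw):
  item 2: 6 − 2 = 4
  item 4: 6 − 1 = 5
  item 5: 6 − 3 = 3
  item 8: 6 − 1 = 5
  item 14: 6 − 6 = 0
  item 16: 6 − 0 = 6
Scored: 1, 4, 5, 5, 3, 0, 2, 5, 4, 6, 0, 3, 5, 0, 0, 6
Total = 49

49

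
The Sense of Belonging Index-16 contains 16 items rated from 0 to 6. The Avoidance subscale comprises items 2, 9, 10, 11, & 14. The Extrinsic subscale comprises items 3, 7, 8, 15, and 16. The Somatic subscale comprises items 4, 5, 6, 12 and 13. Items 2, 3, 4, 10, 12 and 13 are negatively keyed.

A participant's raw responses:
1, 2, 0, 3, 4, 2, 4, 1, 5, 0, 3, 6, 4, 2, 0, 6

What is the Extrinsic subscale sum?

Extrinsic items: 3, 7, 8, 15, 16.
Of these, item 3 is negatively keyed; on a 0–6 scale, reversed = 6 − raw.
  item 3: 6 − 0 = 6
  item 7: 4
  item 8: 1
  item 15: 0
  item 16: 6
Sum = 6 + 4 + 1 + 0 + 6 = 17

17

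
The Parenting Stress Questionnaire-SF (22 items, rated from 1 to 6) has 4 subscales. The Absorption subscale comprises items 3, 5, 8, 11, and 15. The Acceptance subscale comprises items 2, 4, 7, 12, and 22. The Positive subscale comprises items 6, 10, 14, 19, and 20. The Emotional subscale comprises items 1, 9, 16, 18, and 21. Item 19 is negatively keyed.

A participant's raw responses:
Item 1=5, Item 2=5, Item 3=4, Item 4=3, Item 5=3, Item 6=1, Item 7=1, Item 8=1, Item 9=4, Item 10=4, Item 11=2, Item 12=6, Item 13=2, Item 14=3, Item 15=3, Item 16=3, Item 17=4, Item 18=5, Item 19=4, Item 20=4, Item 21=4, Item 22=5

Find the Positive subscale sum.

15

Positive items: 6, 10, 14, 19, 20.
Of these, item 19 is negatively keyed; reversed = (1+6) − raw = 7 − raw.
  item 6: 1
  item 10: 4
  item 14: 3
  item 19: 7 − 4 = 3
  item 20: 4
Sum = 1 + 4 + 3 + 3 + 4 = 15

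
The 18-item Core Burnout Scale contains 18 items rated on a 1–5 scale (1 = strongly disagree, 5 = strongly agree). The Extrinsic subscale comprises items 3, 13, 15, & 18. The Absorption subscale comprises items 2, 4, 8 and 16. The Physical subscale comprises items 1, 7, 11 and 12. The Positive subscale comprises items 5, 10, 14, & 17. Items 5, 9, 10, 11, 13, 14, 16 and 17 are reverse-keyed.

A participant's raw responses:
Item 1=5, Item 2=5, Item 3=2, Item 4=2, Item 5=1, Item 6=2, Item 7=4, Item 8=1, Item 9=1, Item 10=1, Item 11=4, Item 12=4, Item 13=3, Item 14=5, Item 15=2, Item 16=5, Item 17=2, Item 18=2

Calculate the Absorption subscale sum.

Absorption items: 2, 4, 8, 16.
Of these, item 16 is reverse-keyed; reversed = (1+5) − raw = 6 − raw.
  item 2: 5
  item 4: 2
  item 8: 1
  item 16: 6 − 5 = 1
Sum = 5 + 2 + 1 + 1 = 9

9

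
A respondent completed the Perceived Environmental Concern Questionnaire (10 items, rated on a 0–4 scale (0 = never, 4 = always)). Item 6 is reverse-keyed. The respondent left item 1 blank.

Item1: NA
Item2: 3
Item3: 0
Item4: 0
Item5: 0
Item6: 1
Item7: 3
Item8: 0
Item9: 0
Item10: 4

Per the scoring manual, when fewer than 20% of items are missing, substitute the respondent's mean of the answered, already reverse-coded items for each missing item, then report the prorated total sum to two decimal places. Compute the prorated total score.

14.44

Reverse-coded (reverse-coded value = 4 − response):
  item 6: 4 − 1 = 3
Completed scored items (9 of 10): 3, 0, 0, 0, 3, 3, 0, 0, 4; sum = 13.
Person mean = 13 / 9 ≈ 1.4444
Prorated total = (13 / 9) × 10 = 14.44 (to 2 dp)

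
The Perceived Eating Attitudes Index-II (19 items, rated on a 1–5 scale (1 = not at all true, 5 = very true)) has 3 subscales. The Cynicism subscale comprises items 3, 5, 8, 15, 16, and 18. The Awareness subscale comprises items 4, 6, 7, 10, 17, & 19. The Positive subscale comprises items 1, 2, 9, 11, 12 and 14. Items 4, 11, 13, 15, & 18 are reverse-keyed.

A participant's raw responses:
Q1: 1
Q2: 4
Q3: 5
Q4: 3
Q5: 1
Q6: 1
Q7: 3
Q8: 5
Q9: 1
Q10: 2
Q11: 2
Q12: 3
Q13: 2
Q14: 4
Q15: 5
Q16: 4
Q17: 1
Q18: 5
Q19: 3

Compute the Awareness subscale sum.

13

Awareness items: 4, 6, 7, 10, 17, 19.
Of these, item 4 is reverse-keyed; reversed = (1+5) − raw = 6 − raw.
  item 4: 6 − 3 = 3
  item 6: 1
  item 7: 3
  item 10: 2
  item 17: 1
  item 19: 3
Sum = 3 + 1 + 3 + 2 + 1 + 3 = 13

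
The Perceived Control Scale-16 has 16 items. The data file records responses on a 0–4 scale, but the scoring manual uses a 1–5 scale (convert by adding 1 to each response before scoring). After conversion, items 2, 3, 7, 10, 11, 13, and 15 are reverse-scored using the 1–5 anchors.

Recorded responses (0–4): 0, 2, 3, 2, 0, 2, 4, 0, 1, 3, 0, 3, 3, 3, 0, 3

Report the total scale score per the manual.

Convert to 1–5: 1, 3, 4, 3, 1, 3, 5, 1, 2, 4, 1, 4, 4, 4, 1, 4
Reverse-coded (reverse-coded value = 6 − response):
  item 2: 6 − 3 = 3
  item 3: 6 − 4 = 2
  item 7: 6 − 5 = 1
  item 10: 6 − 4 = 2
  item 11: 6 − 1 = 5
  item 13: 6 − 4 = 2
  item 15: 6 − 1 = 5
Scored: 1, 3, 2, 3, 1, 3, 1, 1, 2, 2, 5, 4, 2, 4, 5, 4
Total = 43

43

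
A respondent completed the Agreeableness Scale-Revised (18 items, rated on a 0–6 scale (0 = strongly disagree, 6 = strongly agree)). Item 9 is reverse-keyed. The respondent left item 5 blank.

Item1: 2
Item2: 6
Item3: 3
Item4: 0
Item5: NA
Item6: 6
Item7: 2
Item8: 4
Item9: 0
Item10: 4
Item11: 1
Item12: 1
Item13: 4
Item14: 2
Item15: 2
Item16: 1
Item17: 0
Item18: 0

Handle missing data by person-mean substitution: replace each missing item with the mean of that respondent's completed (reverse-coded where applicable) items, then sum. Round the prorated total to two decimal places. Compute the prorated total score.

46.59

Reverse-coded (on a 0–6 scale, reversed = 6 − raw):
  item 9: 6 − 0 = 6
Completed scored items (17 of 18): 2, 6, 3, 0, 6, 2, 4, 6, 4, 1, 1, 4, 2, 2, 1, 0, 0; sum = 44.
Person mean = 44 / 17 ≈ 2.5882
Prorated total = (44 / 17) × 18 = 46.59 (to 2 dp)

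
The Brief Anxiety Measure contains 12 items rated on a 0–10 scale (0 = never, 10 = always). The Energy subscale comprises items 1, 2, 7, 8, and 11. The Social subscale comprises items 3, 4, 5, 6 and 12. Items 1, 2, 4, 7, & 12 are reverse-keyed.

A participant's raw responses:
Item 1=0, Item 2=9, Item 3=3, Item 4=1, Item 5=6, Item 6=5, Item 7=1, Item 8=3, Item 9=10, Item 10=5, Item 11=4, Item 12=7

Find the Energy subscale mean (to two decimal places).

5.40

Energy items: 1, 2, 7, 8, 11.
Of these, items 1, 2, & 7 are reverse-keyed; reversed = (0+10) − raw = 10 − raw.
  item 1: 10 − 0 = 10
  item 2: 10 − 9 = 1
  item 7: 10 − 1 = 9
  item 8: 3
  item 11: 4
Sum = 10 + 1 + 9 + 3 + 4 = 27
Mean = 27 / 5 = 5.40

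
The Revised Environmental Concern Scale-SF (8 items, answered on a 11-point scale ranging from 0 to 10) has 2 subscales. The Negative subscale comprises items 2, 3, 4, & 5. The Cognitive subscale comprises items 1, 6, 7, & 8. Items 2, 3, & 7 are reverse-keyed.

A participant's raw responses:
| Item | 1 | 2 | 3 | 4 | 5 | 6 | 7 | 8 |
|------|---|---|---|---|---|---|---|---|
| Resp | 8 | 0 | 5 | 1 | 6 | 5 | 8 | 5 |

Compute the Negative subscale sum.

22

Negative items: 2, 3, 4, 5.
Of these, items 2 & 3 are reverse-keyed; reverse-coded value = 10 − response.
  item 2: 10 − 0 = 10
  item 3: 10 − 5 = 5
  item 4: 1
  item 5: 6
Sum = 10 + 5 + 1 + 6 = 22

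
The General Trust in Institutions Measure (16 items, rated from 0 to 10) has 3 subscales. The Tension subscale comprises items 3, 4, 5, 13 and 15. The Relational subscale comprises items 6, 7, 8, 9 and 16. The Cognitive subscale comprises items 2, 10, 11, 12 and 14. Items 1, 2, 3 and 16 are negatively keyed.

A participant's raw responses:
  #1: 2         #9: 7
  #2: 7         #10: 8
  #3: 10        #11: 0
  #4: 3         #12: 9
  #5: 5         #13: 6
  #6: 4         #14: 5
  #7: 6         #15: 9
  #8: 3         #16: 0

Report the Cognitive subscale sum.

25

Cognitive items: 2, 10, 11, 12, 14.
Of these, item 2 is negatively keyed; reversed = (0+10) − raw = 10 − raw.
  item 2: 10 − 7 = 3
  item 10: 8
  item 11: 0
  item 12: 9
  item 14: 5
Sum = 3 + 8 + 0 + 9 + 5 = 25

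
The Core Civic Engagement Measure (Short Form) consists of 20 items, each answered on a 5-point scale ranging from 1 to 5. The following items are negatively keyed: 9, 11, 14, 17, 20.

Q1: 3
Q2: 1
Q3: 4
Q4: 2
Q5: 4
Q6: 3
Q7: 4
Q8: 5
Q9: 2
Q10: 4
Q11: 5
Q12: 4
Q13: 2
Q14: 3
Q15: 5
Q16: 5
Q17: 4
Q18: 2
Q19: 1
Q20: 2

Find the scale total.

63

Reversing items 9, 11, 14, 17 and 20 with 6 − raw:
Total = 3 + 1 + 4 + 2 + 4 + 3 + 4 + 5 + (6−2) + 4 + (6−5) + 4 + 2 + (6−3) + 5 + 5 + (6−4) + 2 + 1 + (6−2)
      = 3 + 1 + 4 + 2 + 4 + 3 + 4 + 5 + 4 + 4 + 1 + 4 + 2 + 3 + 5 + 5 + 2 + 2 + 1 + 4 = 63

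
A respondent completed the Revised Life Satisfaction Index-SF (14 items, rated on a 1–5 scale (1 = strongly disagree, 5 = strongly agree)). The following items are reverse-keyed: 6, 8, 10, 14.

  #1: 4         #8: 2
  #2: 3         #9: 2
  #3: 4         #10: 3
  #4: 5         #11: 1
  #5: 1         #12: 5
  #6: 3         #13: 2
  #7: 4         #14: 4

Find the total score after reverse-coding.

Raw sum = 43. Reverse-keyed items: 6, 8, 10, 14; their raw sum = 12.
Each reversal replaces raw with 6 − raw, changing the total by 6 − 2·raw per item.
Total = 43 + 4·6 − 2·12 = 43 + 24 − 24 = 43

43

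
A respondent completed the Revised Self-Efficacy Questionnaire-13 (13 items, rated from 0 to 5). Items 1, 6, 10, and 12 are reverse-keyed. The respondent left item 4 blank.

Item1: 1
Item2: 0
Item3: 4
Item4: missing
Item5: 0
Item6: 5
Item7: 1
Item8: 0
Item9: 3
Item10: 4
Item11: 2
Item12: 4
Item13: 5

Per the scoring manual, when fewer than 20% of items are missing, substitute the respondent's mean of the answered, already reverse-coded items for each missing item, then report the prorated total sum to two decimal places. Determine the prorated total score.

Reverse-coded (reversed = (0+5) − raw = 5 − raw):
  item 1: 5 − 1 = 4
  item 6: 5 − 5 = 0
  item 10: 5 − 4 = 1
  item 12: 5 − 4 = 1
Completed scored items (12 of 13): 4, 0, 4, 0, 0, 1, 0, 3, 1, 2, 1, 5; sum = 21.
Person mean = 21 / 12 ≈ 1.7500
Prorated total = (21 / 12) × 13 = 22.75 (to 2 dp)

22.75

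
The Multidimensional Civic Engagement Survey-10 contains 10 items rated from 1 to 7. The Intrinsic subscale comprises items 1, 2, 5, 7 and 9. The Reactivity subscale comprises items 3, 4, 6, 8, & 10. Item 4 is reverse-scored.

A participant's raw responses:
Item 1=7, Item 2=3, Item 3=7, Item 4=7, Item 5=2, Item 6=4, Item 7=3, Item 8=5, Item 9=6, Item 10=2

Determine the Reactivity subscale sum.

19

Reactivity items: 3, 4, 6, 8, 10.
Of these, item 4 is reverse-scored; reversed = (1+7) − raw = 8 − raw.
  item 3: 7
  item 4: 8 − 7 = 1
  item 6: 4
  item 8: 5
  item 10: 2
Sum = 7 + 1 + 4 + 5 + 2 = 19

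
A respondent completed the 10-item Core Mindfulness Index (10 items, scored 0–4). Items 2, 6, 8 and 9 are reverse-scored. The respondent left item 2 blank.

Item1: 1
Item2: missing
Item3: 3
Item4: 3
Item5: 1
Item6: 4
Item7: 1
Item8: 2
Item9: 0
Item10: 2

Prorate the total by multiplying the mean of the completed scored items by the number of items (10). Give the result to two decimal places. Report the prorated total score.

18.89

Reverse-coded (reverse-coded value = 4 − response):
  item 6: 4 − 4 = 0
  item 8: 4 − 2 = 2
  item 9: 4 − 0 = 4
Completed scored items (9 of 10): 1, 3, 3, 1, 0, 1, 2, 4, 2; sum = 17.
Person mean = 17 / 9 ≈ 1.8889
Prorated total = (17 / 9) × 10 = 18.89 (to 2 dp)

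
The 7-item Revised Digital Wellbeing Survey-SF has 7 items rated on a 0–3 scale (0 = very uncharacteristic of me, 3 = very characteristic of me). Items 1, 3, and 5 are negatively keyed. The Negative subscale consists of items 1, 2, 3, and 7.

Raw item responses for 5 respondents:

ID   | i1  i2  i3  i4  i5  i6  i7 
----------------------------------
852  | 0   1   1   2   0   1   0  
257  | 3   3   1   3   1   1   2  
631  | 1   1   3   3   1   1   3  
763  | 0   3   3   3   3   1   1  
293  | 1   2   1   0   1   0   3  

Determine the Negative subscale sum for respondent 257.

Respondent 257 raw: 3, 3, 1, 3, 1, 1, 2.
Negative items: 1, 2, 3, 7.
Reverse-coded (reverse-coded value = 3 − response):
  item 1: 3 − 3 = 0
  item 2: 3
  item 3: 3 − 1 = 2
  item 7: 2
Sum = 0 + 3 + 2 + 2 = 7

7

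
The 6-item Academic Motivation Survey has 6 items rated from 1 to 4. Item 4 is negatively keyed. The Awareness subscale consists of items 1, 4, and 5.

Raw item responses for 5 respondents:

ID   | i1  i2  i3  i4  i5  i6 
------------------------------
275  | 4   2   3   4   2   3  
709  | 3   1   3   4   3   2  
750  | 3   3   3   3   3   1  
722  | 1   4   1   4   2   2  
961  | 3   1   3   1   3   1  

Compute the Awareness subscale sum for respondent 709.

Respondent 709 raw: 3, 1, 3, 4, 3, 2.
Awareness items: 1, 4, 5.
Reverse-coded (on a 1–4 scale, reversed = 5 − raw):
  item 1: 3
  item 4: 5 − 4 = 1
  item 5: 3
Sum = 3 + 1 + 3 = 7

7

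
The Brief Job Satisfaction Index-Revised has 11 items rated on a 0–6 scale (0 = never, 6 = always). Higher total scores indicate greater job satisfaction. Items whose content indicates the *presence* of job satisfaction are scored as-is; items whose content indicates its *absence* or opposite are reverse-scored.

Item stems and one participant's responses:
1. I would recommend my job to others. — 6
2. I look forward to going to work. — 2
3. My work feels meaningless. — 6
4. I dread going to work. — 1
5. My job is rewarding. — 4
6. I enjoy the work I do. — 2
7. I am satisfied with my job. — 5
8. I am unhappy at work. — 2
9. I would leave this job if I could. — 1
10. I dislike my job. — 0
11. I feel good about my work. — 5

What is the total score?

44

Items 3, 4, 8, 9, 10 describe the absence/opposite of job satisfaction → reverse-score.
on a 0–6 scale, reversed = 6 − raw.
  item 1: 6
  item 2: 2
  item 3: 6 − 6 = 0
  item 4: 6 − 1 = 5
  item 5: 4
  item 6: 2
  item 7: 5
  item 8: 6 − 2 = 4
  item 9: 6 − 1 = 5
  item 10: 6 − 0 = 6
  item 11: 5
Total = 6 + 2 + 0 + 5 + 4 + 2 + 5 + 4 + 5 + 6 + 5 = 44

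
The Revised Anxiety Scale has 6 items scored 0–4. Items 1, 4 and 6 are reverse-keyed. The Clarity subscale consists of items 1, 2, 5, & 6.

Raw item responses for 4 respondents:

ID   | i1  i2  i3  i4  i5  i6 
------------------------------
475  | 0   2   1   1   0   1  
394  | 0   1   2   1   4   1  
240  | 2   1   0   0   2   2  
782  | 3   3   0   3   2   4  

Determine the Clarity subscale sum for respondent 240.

Respondent 240 raw: 2, 1, 0, 0, 2, 2.
Clarity items: 1, 2, 5, 6.
Reverse-coded (reversed = (0+4) − raw = 4 − raw):
  item 1: 4 − 2 = 2
  item 2: 1
  item 5: 2
  item 6: 4 − 2 = 2
Sum = 2 + 1 + 2 + 2 = 7

7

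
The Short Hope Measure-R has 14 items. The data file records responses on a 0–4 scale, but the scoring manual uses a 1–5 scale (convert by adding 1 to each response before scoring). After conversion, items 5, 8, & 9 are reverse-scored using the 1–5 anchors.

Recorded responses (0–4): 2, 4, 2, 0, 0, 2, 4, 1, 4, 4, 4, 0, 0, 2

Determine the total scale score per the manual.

45

Convert to 1–5: 3, 5, 3, 1, 1, 3, 5, 2, 5, 5, 5, 1, 1, 3
Reverse-coded (reverse-coded value = 6 − response):
  item 5: 6 − 1 = 5
  item 8: 6 − 2 = 4
  item 9: 6 − 5 = 1
Scored: 3, 5, 3, 1, 5, 3, 5, 4, 1, 5, 5, 1, 1, 3
Total = 45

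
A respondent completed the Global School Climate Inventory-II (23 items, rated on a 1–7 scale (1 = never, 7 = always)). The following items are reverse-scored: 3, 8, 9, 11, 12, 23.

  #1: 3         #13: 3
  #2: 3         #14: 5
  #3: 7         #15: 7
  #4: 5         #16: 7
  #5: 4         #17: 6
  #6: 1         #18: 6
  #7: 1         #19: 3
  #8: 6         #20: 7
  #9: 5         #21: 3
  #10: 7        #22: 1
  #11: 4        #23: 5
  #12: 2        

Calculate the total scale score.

91

Raw sum = 101. Reverse-scored items: 3, 8, 9, 11, 12, 23; their raw sum = 29.
Each reversal replaces raw with 8 − raw, changing the total by 8 − 2·raw per item.
Total = 101 + 6·8 − 2·29 = 101 + 48 − 58 = 91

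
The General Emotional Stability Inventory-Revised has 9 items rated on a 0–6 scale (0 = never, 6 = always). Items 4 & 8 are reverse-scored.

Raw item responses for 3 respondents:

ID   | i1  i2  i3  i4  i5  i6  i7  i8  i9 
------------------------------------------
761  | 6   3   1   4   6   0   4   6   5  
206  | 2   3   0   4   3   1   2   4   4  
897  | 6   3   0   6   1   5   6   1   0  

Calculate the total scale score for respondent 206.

19

Respondent 206 raw: 2, 3, 0, 4, 3, 1, 2, 4, 4.
Reverse-coded (reversed = (0+6) − raw = 6 − raw):
  item 1: 2
  item 2: 3
  item 3: 0
  item 4: 6 − 4 = 2
  item 5: 3
  item 6: 1
  item 7: 2
  item 8: 6 − 4 = 2
  item 9: 4
Sum = 2 + 3 + 0 + 2 + 3 + 1 + 2 + 2 + 4 = 19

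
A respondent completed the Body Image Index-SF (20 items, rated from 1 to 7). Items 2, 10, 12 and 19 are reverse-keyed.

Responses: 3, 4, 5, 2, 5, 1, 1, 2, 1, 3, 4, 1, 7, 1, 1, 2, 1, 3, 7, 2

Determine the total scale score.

58

Reverse-keyed items use 8 − raw:
  item 2: 8 − 4 = 4
  item 10: 8 − 3 = 5
  item 12: 8 − 1 = 7
  item 19: 8 − 7 = 1
After reverse-coding: 3, 4, 5, 2, 5, 1, 1, 2, 1, 5, 4, 7, 7, 1, 1, 2, 1, 3, 1, 2
Total = 3 + 4 + 5 + 2 + 5 + 1 + 1 + 2 + 1 + 5 + 4 + 7 + 7 + 1 + 1 + 2 + 1 + 3 + 1 + 2 = 58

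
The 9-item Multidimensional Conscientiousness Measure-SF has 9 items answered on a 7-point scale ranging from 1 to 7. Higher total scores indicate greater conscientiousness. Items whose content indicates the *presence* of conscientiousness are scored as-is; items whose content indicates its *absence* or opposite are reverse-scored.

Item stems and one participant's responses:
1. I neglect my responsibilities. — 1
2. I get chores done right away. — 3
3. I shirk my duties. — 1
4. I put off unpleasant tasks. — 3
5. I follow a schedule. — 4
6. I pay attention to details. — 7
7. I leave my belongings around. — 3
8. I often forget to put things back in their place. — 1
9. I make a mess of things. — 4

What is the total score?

49

Items 1, 3, 4, 7, 8, 9 describe the absence/opposite of conscientiousness → reverse-score.
reverse-coded value = 8 − response.
  item 1: 8 − 1 = 7
  item 2: 3
  item 3: 8 − 1 = 7
  item 4: 8 − 3 = 5
  item 5: 4
  item 6: 7
  item 7: 8 − 3 = 5
  item 8: 8 − 1 = 7
  item 9: 8 − 4 = 4
Total = 7 + 3 + 7 + 5 + 4 + 7 + 5 + 7 + 4 = 49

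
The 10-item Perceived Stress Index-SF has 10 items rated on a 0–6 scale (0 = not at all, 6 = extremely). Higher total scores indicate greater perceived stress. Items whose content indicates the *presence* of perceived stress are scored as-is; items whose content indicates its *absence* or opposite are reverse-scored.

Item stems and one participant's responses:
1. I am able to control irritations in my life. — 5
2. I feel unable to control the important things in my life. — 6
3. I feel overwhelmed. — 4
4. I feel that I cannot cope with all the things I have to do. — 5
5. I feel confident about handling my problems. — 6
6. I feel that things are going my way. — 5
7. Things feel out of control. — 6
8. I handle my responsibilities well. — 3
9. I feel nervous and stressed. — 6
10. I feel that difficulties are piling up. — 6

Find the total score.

38

Items 1, 5, 6, 8 describe the absence/opposite of perceived stress → reverse-score.
on a 0–6 scale, reversed = 6 − raw.
  item 1: 6 − 5 = 1
  item 2: 6
  item 3: 4
  item 4: 5
  item 5: 6 − 6 = 0
  item 6: 6 − 5 = 1
  item 7: 6
  item 8: 6 − 3 = 3
  item 9: 6
  item 10: 6
Total = 1 + 6 + 4 + 5 + 0 + 1 + 6 + 3 + 6 + 6 = 38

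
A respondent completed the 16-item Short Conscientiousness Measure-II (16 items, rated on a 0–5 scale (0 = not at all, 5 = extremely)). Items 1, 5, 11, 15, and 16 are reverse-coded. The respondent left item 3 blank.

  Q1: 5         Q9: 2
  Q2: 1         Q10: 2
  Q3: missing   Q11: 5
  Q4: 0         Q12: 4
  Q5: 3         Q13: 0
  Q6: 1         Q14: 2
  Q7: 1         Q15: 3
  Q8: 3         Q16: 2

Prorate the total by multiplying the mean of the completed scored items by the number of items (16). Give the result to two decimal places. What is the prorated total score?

Reverse-coded (reverse-coded value = 5 − response):
  item 1: 5 − 5 = 0
  item 5: 5 − 3 = 2
  item 11: 5 − 5 = 0
  item 15: 5 − 3 = 2
  item 16: 5 − 2 = 3
Completed scored items (15 of 16): 0, 1, 0, 2, 1, 1, 3, 2, 2, 0, 4, 0, 2, 2, 3; sum = 23.
Person mean = 23 / 15 ≈ 1.5333
Prorated total = (23 / 15) × 16 = 24.53 (to 2 dp)

24.53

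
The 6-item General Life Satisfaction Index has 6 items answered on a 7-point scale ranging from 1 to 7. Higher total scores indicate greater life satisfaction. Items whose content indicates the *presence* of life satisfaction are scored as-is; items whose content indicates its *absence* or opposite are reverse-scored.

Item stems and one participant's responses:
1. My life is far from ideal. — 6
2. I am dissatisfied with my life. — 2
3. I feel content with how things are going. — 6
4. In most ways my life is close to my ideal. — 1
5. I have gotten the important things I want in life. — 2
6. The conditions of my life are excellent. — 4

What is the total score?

Items 1, 2 describe the absence/opposite of life satisfaction → reverse-score.
reversed = (1+7) − raw = 8 − raw.
  item 1: 8 − 6 = 2
  item 2: 8 − 2 = 6
  item 3: 6
  item 4: 1
  item 5: 2
  item 6: 4
Total = 2 + 6 + 6 + 1 + 2 + 4 = 21

21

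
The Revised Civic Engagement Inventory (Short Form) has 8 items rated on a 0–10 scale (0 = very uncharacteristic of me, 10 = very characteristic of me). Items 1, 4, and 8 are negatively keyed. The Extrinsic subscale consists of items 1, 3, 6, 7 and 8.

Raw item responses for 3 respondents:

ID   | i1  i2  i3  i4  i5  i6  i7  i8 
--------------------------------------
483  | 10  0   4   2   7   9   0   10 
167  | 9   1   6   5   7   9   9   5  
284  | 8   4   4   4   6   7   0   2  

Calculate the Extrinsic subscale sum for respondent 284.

Respondent 284 raw: 8, 4, 4, 4, 6, 7, 0, 2.
Extrinsic items: 1, 3, 6, 7, 8.
Reverse-coded (on a 0–10 scale, reversed = 10 − raw):
  item 1: 10 − 8 = 2
  item 3: 4
  item 6: 7
  item 7: 0
  item 8: 10 − 2 = 8
Sum = 2 + 4 + 7 + 0 + 8 = 21

21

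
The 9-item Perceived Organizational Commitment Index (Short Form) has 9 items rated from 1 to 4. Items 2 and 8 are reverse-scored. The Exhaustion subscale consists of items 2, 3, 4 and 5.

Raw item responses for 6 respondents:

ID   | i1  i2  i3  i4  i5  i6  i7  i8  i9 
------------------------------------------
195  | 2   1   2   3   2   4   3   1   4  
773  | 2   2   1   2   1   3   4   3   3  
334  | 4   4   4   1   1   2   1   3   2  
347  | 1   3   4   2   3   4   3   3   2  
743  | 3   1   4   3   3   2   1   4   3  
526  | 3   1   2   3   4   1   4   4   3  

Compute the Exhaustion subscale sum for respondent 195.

Respondent 195 raw: 2, 1, 2, 3, 2, 4, 3, 1, 4.
Exhaustion items: 2, 3, 4, 5.
Reverse-coded (reverse-coded value = 5 − response):
  item 2: 5 − 1 = 4
  item 3: 2
  item 4: 3
  item 5: 2
Sum = 4 + 2 + 3 + 2 = 11

11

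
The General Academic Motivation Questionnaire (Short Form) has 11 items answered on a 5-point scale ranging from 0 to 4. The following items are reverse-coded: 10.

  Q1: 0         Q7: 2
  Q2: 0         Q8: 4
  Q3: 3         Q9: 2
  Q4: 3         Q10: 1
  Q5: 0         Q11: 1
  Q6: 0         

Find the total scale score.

18

Apply reverse scoring (reverse-coded value = 4 − response):
  item 10: 4 − 1 = 3
Scored responses: 0, 0, 3, 3, 0, 0, 2, 4, 2, 3, 1
Total = 0 + 0 + 3 + 3 + 0 + 0 + 2 + 4 + 2 + 3 + 1 = 18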